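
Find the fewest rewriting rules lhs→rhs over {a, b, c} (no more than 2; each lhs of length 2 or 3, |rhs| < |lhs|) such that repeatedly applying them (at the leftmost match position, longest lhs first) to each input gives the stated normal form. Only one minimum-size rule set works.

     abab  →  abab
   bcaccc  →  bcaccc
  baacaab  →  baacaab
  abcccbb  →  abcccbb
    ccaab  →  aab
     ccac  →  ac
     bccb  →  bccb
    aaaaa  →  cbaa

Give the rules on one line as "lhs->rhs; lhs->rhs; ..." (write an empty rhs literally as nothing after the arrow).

aaa->cb; cca->a

  | abab
  | bcaccc
  | baacaab
  | abcccbb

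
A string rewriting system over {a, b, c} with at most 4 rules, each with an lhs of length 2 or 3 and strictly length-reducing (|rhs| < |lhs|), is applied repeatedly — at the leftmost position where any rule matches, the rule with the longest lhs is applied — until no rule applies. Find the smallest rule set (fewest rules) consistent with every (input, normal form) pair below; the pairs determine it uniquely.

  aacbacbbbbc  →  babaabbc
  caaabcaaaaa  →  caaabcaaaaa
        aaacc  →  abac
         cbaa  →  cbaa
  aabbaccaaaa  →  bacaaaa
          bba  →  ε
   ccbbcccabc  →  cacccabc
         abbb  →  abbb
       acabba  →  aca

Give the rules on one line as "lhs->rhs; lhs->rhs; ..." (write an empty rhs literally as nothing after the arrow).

  | aacbacbbbbc => babacbbbbc => babaabbc
  | caaabcaaaaa
  | aaacc => abac
  | cbaa

aac->ba; bba->; cbb->a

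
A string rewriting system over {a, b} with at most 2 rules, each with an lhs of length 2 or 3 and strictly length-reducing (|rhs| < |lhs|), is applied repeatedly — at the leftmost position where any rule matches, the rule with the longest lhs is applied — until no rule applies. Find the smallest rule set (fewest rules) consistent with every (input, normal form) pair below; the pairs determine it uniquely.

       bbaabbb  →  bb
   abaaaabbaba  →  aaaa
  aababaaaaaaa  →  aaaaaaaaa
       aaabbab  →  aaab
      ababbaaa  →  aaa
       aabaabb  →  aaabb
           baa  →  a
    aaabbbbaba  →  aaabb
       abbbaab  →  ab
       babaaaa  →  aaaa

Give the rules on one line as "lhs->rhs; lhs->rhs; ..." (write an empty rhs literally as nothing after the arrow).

  | bbaabbb => babbb => bb
  | abaaaabbaba => aaaabbaba => aaaaba => aaaa
  | aababaaaaaaa => aaaaaaaaa
  | aaabbab => aaab

ba->; bab->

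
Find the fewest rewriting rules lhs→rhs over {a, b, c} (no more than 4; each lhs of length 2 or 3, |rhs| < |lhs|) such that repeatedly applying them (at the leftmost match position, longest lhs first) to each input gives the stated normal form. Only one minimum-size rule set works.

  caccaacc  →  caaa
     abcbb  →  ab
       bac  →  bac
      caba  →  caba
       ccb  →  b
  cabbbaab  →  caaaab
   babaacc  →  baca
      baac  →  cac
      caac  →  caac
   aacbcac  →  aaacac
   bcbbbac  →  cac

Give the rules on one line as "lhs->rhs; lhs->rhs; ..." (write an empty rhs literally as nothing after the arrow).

  | caccaacc => caaacc => caaa
  | abcbb => abcc => ab
  | bac
  | caba

acb->aa; baa->ca; bb->c; cc->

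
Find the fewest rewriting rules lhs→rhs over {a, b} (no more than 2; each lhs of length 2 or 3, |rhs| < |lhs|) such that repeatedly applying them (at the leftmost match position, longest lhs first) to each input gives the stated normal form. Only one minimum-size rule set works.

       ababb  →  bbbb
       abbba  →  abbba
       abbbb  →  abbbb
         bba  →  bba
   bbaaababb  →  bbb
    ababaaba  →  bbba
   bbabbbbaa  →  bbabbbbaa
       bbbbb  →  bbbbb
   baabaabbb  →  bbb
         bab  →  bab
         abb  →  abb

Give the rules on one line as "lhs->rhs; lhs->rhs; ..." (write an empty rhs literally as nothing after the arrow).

  | ababb => bbbb
  | abbba
  | abbbb
  | bba

aab->; aba->bb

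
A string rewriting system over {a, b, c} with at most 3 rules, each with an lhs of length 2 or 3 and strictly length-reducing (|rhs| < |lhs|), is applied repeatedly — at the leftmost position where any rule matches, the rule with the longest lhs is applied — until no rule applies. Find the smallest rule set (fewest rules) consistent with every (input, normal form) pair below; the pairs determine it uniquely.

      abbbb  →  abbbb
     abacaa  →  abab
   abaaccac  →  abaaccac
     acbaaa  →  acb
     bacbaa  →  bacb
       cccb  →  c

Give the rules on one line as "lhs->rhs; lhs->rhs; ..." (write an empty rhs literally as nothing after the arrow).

  | abbbb
  | abacaa => abab
  | abaaccac
  | acbaaa => acbaa => acba => acb

caa->b; cba->cb; ccb->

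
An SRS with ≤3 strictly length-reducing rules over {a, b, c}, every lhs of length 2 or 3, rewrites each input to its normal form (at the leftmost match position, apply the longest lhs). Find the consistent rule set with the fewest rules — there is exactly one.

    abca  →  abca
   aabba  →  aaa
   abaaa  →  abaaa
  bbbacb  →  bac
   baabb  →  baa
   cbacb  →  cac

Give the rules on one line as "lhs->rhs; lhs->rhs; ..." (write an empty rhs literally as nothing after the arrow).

  | abca
  | aabba => aaa
  | abaaa
  | bbbacb => bacb => bac

bb->; cb->c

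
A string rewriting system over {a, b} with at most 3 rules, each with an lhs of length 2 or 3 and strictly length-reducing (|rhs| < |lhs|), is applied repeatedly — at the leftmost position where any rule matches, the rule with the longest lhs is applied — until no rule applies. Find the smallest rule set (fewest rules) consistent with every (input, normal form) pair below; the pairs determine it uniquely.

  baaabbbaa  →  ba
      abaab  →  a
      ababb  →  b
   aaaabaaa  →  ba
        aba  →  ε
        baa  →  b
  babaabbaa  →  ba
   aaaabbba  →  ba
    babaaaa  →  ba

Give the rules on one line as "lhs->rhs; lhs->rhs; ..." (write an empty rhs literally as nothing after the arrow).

aa->; ab->a; bb->b

  | baaabbbaa => babbbaa => babbaa => babaa => baaa => ba
  | abaab => aaab => ab => a
  | ababb => aabb => bb => b
  | aaaabaaa => aabaaa => baaa => ba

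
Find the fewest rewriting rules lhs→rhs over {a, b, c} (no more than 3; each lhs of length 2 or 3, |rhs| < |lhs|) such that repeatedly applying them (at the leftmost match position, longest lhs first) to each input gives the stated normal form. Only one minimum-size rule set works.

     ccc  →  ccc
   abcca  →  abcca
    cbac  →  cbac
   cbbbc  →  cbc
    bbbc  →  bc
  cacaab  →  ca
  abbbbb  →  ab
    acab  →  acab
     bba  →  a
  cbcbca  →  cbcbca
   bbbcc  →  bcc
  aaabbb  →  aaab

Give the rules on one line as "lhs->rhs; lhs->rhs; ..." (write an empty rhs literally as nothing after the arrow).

  | ccc
  | abcca
  | cbac
  | cbbbc => cbc

bb->; caa->b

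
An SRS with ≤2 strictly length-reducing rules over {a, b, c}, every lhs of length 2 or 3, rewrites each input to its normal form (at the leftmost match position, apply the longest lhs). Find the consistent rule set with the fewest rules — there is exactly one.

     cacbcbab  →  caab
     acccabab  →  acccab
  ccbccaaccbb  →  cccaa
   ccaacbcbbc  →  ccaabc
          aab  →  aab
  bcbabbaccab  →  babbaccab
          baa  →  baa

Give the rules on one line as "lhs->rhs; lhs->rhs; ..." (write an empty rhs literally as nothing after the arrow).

  | cacbcbab => cacbab => caab
  | acccabab => acccab
  | ccbccaaccbb => cccaaccbb => cccaacb => cccaa
  | ccaacbcbbc => ccaacbbc => ccaabc

aba->a; cb->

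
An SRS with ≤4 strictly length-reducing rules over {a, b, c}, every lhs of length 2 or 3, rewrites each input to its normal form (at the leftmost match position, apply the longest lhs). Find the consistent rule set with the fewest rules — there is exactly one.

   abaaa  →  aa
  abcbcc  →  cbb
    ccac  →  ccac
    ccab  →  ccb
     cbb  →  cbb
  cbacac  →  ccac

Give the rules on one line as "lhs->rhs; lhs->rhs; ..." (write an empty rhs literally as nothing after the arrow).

ab->b; ba->; bcc->cb

  | abaaa => baaa => aa
  | abcbcc => bcbcc => bccb => cbb
  | ccac
  | ccab => ccb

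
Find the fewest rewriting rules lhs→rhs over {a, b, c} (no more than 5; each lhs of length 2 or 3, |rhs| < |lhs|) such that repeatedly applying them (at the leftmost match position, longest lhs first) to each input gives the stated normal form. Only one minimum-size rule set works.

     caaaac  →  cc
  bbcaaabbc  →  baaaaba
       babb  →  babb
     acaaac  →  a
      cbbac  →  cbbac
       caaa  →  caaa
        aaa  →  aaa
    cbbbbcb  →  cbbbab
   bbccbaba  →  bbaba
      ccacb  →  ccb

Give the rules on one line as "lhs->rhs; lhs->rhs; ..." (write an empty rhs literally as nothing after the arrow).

aac->c; aca->b; acb->b; bc->a

  | caaaac => caac => cc
  | bbcaaabbc => baaaabbc => baaaaba
  | babb
  | acaaac => baac => bc => a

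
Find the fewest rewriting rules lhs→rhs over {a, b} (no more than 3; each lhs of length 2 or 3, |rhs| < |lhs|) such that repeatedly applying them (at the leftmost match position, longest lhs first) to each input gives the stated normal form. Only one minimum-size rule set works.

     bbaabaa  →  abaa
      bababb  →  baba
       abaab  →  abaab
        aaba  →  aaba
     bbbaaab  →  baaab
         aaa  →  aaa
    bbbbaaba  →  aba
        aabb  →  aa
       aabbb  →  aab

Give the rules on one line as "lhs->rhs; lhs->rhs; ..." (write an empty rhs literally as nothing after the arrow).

bb->; bba->

  | bbaabaa => abaa
  | bababb => baba
  | abaab
  | aaba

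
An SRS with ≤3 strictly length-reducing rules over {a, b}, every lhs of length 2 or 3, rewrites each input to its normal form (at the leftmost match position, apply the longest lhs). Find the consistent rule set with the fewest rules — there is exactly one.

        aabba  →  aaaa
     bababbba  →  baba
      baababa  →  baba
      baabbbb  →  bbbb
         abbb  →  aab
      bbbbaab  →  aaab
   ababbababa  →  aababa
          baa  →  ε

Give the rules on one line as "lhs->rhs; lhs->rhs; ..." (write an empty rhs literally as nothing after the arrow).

  | aabba => aaaa
  | bababbba => babaaba => baba
  | baababa => baba
  | baabbbb => bbbb

abb->aa; baa->; bba->ab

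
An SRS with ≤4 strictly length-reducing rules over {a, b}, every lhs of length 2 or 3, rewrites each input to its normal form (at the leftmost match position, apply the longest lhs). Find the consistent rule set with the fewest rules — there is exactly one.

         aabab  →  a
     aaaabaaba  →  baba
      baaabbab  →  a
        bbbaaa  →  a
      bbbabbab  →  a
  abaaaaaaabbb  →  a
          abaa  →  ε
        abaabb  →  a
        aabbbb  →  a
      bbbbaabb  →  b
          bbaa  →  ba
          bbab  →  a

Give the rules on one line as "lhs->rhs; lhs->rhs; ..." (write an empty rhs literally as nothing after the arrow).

aa->b; abb->; bb->a; bbb->bb

  | aabab => bbab => aab => bb => a
  | aaaabaaba => baabaaba => bbbaaba => bbaaba => aaaba => baba
  | baaabbab => bbabbab => aabbab => bbbab => bbab => aab => bb => a
  | bbbaaa => bbaaa => aaaa => baa => bb => a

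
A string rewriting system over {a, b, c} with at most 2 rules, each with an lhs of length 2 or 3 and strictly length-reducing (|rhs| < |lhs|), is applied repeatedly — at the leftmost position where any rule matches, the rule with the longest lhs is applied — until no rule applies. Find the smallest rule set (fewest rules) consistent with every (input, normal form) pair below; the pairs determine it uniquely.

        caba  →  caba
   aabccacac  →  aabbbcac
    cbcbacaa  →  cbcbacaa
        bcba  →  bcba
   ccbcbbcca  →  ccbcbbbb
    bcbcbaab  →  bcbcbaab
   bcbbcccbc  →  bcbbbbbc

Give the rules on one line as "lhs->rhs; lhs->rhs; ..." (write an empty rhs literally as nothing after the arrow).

  | caba
  | aabccacac => aabbbcac
  | cbcbacaa
  | bcba

cca->bb; ccc->bb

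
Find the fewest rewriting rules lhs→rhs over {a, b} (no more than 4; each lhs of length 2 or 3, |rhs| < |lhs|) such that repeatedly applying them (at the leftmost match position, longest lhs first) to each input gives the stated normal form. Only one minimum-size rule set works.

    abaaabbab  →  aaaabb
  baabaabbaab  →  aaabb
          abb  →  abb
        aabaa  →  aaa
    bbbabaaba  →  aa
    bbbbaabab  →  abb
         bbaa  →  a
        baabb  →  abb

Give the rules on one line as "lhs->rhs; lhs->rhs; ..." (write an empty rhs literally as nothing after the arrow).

ba->; bab->bb; bba->ab; bbb->

  | abaaabbab => aaabbab => aaaabb
  | baabaabbaab => abaabbaab => aabbaab => aaabab => aaabb
  | abb
  | aabaa => aaa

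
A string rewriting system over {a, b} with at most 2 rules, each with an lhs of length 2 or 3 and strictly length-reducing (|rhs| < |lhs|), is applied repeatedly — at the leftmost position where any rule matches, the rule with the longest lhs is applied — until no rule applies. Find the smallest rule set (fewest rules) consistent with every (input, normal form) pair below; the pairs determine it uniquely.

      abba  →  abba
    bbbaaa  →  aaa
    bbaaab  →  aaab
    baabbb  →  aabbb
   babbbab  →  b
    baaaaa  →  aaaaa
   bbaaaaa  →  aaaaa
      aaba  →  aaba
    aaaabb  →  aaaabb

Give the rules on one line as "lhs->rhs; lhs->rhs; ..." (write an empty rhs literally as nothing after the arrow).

baa->aa; bab->

  | abba
  | bbbaaa => bbaaa => baaa => aaa
  | bbaaab => baaab => aaab
  | baabbb => aabbb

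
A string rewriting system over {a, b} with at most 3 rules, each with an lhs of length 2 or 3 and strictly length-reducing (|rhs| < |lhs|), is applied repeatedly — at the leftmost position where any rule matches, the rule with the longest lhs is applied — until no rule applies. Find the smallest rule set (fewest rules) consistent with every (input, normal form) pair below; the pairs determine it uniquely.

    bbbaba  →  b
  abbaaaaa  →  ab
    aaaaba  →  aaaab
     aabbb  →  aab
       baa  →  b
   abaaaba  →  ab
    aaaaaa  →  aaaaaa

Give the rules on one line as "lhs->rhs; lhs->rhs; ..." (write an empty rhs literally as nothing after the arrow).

  | bbbaba => bbaba => baba => bba => ba => b
  | abbaaaaa => abaaaaa => abaaaa => abaaa => abaa => aba => ab
  | aaaaba => aaaab
  | aabbb => aabb => aab

ba->b; bb->b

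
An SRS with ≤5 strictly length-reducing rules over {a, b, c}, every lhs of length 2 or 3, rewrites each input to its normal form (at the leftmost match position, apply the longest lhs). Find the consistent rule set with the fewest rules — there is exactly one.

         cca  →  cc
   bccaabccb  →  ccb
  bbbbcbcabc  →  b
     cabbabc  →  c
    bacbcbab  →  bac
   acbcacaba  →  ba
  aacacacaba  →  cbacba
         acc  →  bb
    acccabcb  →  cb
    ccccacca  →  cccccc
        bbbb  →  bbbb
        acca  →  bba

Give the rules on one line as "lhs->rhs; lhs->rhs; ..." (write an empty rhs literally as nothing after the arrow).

ab->c; acc->bb; bc->; ca->c

  | cca => cc
  | bccaabccb => caabccb => cabccb => cbccb => ccb
  | bbbbcbcabc => bbbbcabc => bbbabc => bbbcc => bbc => b
  | cabbabc => cbbabc => cbbcc => cbc => c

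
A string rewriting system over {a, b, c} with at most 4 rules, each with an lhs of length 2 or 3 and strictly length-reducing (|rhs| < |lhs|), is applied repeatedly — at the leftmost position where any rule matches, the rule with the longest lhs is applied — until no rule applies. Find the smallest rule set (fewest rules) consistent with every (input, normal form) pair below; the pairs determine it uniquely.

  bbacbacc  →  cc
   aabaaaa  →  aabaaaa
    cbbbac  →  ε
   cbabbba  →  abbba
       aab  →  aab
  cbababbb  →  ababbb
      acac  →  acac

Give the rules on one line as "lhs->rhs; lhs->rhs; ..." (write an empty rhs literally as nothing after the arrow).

  | bbacbacc => bcbacc => bacc => cc
  | aabaaaa
  | cbbbac => bbac => bc => ε
  | cbabbba => abbba

bac->c; bc->; cb->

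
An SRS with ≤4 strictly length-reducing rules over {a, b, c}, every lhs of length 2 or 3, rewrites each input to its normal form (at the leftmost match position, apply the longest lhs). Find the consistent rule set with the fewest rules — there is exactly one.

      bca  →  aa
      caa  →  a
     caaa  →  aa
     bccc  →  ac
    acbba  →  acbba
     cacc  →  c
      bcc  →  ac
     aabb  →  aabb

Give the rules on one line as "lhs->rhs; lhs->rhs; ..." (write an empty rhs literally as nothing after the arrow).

  | bca => aa
  | caa => a
  | caaa => aa
  | bccc => acc => ac

bc->a; ca->; cc->c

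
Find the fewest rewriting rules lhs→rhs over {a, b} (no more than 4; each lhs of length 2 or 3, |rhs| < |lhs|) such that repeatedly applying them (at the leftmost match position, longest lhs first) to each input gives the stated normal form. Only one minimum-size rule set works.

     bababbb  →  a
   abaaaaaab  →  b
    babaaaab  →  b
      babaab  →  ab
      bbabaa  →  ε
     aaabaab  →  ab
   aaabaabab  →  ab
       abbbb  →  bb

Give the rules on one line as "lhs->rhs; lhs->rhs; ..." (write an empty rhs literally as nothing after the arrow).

aa->b; ba->; bbb->a

  | bababbb => babbb => bbb => a
  | abaaaaaab => aaaaaab => baaaab => aaab => bab => b
  | babaaaab => baaaab => aaab => bab => b
  | babaab => baab => ab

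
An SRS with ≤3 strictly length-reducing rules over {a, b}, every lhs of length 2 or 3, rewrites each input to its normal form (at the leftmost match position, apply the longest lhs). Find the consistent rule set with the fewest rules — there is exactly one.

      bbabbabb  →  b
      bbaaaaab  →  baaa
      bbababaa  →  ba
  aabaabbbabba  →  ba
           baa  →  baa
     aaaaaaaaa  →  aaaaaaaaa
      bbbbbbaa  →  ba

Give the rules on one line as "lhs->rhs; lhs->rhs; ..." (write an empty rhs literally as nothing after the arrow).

  | bbabbabb => bbbabb => bbabb => bbb => bb => b
  | bbaaaaab => baaaab => baaa
  | bbababaa => bbabaa => bbaa => ba
  | aabaabbbabba => aaabbbabba => aabbabba => ababba => abba => ba

ab->; bb->b; bba->b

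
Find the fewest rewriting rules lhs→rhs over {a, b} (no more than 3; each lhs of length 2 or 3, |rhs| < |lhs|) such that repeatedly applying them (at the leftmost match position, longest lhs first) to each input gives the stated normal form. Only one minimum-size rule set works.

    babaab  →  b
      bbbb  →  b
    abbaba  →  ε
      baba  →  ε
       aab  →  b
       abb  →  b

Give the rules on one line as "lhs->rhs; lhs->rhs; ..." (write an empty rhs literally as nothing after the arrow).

  | babaab => baab => ab => b
  | bbbb => bbb => bb => b
  | abbaba => bbaba => baba => ba => ε
  | baba => ba => ε

ab->b; ba->; bb->b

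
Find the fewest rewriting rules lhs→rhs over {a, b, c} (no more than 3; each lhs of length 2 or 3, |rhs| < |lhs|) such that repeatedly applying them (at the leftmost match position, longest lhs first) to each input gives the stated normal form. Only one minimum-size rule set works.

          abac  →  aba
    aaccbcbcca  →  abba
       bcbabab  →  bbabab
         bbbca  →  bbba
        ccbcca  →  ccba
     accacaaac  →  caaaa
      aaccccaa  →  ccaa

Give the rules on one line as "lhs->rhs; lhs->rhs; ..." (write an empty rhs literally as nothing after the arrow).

ac->a; acc->c; bc->b

  | abac => aba
  | aaccbcbcca => acbcbcca => abcbcca => abbcca => abbca => abba
  | bcbabab => bbabab
  | bbbca => bbba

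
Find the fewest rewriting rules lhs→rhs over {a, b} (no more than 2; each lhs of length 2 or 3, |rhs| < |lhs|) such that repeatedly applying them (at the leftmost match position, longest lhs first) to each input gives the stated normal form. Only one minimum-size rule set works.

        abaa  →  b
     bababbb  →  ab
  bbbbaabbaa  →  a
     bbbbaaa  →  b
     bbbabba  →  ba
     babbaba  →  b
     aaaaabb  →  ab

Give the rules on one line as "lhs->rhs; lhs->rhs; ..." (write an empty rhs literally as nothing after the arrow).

  | abaa => abb => aa => b
  | bababbb => babaab => babbb => baab => bbb => ab
  | bbbbaabbaa => abbaabbaa => aaaabbaa => baabbaa => bbbbaa => abbaa => aaaa => baa => bb => a
  | bbbbaaa => abbaaa => aaaaa => baaa => bba => aa => b

aa->b; bb->a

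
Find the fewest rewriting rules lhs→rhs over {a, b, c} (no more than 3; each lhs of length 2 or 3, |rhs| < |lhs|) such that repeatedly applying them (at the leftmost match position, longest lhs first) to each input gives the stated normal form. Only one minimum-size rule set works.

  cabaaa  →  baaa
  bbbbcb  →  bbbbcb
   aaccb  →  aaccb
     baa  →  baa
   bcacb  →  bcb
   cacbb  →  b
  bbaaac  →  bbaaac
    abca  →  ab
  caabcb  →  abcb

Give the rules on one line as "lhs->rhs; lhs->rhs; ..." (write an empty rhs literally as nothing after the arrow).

ca->; cbb->b

  | cabaaa => baaa
  | bbbbcb
  | aaccb
  | baa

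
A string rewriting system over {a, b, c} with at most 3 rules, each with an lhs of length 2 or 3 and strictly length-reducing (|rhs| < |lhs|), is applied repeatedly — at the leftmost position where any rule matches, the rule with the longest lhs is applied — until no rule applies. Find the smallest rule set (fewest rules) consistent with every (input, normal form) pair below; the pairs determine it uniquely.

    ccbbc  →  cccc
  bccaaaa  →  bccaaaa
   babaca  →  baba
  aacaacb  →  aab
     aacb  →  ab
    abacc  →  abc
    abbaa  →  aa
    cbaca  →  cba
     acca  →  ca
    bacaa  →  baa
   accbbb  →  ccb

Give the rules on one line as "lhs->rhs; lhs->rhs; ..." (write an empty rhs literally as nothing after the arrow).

  | ccbbc => cccc
  | bccaaaa
  | babaca => baba
  | aacaacb => aaacb => aab

ac->; bb->c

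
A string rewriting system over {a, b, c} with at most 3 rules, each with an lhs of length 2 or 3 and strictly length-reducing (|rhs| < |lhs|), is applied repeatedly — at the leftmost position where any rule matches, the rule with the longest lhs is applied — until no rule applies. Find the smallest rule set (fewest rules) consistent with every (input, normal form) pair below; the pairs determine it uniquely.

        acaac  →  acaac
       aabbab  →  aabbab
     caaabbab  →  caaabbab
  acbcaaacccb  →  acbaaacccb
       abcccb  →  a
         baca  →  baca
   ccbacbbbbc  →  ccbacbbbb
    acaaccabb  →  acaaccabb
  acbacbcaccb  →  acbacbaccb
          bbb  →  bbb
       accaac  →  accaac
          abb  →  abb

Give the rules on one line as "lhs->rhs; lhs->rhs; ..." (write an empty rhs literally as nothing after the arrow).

  | acaac
  | aabbab
  | caaabbab
  | acbcaaacccb => acbaaacccb

bc->b; bcb->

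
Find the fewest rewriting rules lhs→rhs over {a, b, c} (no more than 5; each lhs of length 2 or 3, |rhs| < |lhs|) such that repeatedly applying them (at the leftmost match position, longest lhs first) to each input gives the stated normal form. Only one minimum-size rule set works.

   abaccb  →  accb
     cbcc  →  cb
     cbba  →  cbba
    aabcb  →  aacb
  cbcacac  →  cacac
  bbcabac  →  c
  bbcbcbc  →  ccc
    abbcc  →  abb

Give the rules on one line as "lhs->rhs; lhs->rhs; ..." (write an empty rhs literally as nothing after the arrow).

bac->c; bc->c; bca->a; bcc->b

  | abaccb => accb
  | cbcc => cb
  | cbba
  | aabcb => aacb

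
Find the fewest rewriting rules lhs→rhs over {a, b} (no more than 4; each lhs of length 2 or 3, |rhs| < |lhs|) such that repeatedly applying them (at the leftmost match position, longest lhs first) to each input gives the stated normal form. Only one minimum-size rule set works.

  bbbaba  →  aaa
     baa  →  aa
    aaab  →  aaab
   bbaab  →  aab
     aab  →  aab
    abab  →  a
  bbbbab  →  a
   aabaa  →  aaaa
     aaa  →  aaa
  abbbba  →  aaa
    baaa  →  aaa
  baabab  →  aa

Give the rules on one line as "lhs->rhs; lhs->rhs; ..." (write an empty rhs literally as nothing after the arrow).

ba->a; bab->; bbb->a

  | bbbaba => aaba => aaa
  | baa => aa
  | aaab
  | bbaab => baab => aab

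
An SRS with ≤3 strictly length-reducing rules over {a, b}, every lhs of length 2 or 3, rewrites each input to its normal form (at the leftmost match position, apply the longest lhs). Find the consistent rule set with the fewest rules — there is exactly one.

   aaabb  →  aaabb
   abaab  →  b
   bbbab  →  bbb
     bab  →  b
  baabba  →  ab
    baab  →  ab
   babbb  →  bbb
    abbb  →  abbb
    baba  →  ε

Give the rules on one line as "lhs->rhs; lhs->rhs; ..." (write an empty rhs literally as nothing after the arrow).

aba->b; ba->

  | aaabb
  | abaab => bab => b
  | bbbab => bbb
  | bab => b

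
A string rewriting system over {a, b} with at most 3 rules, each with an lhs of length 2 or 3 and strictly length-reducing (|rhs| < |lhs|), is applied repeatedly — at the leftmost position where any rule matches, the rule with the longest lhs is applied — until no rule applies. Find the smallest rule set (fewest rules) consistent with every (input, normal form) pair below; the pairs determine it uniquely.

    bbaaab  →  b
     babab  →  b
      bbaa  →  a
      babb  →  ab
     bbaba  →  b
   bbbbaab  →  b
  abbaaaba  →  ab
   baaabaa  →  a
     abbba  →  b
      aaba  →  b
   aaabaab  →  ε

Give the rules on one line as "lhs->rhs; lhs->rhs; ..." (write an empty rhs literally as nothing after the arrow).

  | bbaaab => aaaab => aab => b
  | babab => bbab => aab => b
  | bbaa => aaa => a
  | babb => bbb => ab

aa->; ba->b; bb->a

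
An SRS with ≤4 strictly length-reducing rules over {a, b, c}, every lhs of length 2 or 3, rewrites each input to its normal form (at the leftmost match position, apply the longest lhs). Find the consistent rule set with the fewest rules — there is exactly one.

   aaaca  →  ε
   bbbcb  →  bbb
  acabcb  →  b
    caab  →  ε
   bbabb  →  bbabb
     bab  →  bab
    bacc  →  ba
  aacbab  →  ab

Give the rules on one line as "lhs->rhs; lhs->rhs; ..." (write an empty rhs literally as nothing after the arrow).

  | aaaca => aca => aa => ε
  | bbbcb => bbb
  | acabcb => aabcb => bcb => b
  | caab => cb => ε

aa->; ac->a; cb->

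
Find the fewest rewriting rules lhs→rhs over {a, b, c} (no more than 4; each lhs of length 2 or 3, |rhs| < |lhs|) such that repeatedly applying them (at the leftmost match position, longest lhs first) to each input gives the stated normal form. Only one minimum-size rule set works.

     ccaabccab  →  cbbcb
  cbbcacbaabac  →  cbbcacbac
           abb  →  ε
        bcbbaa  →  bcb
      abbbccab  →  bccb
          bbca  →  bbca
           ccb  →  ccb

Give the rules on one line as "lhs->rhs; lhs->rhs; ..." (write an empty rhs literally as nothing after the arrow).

  | ccaabccab => ccabccab => ccbccab => cbbcab => cbbcb
  | cbbcacbaabac => cbbcacbac
  | abb => ε
  | bcbbaa => bcb

ab->b; abb->; baa->; cbc->bb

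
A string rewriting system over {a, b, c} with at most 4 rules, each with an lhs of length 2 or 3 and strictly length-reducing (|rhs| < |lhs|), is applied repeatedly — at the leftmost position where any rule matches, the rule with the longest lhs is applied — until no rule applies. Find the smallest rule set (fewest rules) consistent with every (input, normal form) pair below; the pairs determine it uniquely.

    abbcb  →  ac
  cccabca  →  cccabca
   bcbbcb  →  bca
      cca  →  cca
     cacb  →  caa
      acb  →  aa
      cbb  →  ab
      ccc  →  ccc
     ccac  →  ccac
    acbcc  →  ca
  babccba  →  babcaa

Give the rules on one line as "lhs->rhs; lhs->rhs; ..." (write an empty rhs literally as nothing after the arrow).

aba->ca; acc->ba; bba->c; cb->a

  | abbcb => abba => ac
  | cccabca
  | bcbbcb => babcb => baba => bca
  | cca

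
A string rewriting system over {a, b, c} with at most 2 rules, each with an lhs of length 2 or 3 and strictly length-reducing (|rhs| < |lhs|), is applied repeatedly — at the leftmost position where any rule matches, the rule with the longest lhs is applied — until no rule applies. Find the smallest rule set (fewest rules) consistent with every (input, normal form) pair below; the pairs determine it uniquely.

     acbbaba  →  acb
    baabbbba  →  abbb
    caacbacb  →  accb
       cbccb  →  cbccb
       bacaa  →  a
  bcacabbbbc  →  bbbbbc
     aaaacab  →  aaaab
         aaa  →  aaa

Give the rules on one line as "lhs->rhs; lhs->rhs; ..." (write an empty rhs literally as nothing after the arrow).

ba->; ca->

  | acbbaba => acbba => acb
  | baabbbba => abbbba => abbb
  | caacbacb => acbacb => accb
  | cbccb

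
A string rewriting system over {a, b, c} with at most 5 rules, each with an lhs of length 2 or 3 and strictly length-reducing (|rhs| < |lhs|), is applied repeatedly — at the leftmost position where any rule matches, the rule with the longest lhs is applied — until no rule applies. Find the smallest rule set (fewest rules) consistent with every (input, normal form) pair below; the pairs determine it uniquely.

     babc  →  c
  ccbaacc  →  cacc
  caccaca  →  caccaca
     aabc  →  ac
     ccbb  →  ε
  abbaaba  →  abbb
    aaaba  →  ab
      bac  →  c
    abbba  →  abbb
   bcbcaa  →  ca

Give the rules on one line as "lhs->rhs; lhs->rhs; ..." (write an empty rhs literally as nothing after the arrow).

  | babc => bbc => bc => c
  | ccbaacc => caacc => cacc
  | caccaca
  | aabc => abc => ac

aa->a; ba->b; bc->c; cb->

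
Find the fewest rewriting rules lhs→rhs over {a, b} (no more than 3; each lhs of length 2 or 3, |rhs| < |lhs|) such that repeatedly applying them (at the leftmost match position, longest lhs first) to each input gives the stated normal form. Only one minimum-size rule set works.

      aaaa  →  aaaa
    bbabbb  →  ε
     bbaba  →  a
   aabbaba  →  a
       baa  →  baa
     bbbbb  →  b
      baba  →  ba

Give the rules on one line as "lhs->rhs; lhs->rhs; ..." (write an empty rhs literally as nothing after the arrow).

ab->; bb->

  | aaaa
  | bbabbb => abbb => bb => ε
  | bbaba => aba => a
  | aabbaba => ababa => aba => a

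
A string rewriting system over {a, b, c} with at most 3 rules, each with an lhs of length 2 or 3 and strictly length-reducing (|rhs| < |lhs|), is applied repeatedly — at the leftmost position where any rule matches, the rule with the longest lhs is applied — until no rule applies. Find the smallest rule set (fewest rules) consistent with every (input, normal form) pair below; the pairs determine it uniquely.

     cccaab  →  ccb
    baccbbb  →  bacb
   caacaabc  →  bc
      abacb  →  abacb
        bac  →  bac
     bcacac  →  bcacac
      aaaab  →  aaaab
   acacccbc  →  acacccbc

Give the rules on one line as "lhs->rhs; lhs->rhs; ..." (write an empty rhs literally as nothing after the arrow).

  | cccaab => ccb
  | baccbbb => bacb
  | caacaabc => caabc => bc
  | abacb

caa->; cbb->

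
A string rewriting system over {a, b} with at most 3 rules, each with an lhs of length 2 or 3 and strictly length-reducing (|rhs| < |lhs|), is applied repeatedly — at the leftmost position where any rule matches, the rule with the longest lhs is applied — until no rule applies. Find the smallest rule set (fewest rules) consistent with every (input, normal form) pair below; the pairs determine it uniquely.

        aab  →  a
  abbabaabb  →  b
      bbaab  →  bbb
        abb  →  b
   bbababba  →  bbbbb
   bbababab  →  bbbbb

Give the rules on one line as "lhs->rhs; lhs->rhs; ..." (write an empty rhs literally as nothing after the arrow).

ab->; bba->bb

  | aab => a
  | abbabaabb => babaabb => baabb => bab => b
  | bbaab => bbab => bbb
  | abb => b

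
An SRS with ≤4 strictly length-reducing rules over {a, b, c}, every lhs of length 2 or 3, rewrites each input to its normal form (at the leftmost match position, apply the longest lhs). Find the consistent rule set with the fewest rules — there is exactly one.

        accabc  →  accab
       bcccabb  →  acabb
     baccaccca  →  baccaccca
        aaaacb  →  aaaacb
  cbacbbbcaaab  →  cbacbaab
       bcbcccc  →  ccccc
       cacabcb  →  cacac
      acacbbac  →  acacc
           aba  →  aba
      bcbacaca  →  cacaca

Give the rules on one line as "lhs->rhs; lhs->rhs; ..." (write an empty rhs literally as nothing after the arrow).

bba->; bc->b; bcb->c; bcc->a

  | accabc => accab
  | bcccabb => acabb
  | baccaccca
  | aaaacb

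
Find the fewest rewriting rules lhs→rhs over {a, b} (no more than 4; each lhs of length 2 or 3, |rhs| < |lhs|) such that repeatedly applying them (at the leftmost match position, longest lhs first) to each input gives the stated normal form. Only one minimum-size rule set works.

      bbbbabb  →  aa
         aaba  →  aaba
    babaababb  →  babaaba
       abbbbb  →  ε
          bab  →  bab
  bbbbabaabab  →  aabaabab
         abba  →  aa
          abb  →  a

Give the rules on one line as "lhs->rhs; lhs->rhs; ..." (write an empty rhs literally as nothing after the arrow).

aaa->b; bb->; bbb->ab

  | bbbbabb => abbabb => aabb => aa
  | aaba
  | babaababb => babaaba
  | abbbbb => aabbb => aaab => bb => ε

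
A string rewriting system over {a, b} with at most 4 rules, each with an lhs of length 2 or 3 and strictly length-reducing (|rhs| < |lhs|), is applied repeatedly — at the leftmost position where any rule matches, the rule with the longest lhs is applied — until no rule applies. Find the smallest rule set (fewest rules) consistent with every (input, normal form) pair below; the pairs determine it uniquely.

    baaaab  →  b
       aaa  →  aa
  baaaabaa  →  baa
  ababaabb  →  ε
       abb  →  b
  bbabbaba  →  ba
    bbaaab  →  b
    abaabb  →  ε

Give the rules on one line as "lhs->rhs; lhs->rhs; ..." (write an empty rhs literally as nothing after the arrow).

  | baaaab => baaab => baab => bab => bb => b
  | aaa => aa
  | baaaabaa => baaabaa => baabaa => babaa => bbaa => baa
  | ababaabb => babaabb => bbaabb => baabb => babb => bbb => ε

aaa->aa; ab->b; bb->b; bbb->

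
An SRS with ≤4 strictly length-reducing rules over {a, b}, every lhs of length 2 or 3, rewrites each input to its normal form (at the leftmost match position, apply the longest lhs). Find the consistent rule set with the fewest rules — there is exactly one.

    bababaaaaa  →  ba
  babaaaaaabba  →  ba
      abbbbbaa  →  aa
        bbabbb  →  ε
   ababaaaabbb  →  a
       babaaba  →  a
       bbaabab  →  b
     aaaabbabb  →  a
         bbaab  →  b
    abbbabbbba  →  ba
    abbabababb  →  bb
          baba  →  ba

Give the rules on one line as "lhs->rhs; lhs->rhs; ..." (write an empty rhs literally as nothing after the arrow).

aaa->b; ab->; baa->a; bbb->a

  | bababaaaaa => babaaaaa => baaaaa => aaaa => ba
  | babaaaaaabba => baaaaaabba => aaaaabba => baabba => abba => ba
  | abbbbbaa => bbbbaa => abaa => aa
  | bbabbb => bbbb => ab => ε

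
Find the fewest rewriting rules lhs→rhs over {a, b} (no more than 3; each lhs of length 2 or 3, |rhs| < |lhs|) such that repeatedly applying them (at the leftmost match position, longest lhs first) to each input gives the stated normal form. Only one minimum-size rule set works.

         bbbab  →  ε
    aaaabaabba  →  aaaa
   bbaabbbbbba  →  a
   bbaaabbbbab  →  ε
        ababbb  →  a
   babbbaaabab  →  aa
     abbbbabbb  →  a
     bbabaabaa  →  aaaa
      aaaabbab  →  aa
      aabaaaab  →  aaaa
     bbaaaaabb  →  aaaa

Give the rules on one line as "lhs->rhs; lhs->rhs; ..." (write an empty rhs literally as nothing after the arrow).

  | bbbab => abab => ab => ε
  | aaaabaabba => aaaaabba => aaaaba => aaaa
  | bbaabbbbbba => aaabbbbbba => aabbbbba => abbbba => bbba => aba => a
  | bbaaabbbbab => aaaabbbbab => aaabbbab => aabbab => abab => ab => ε

ab->; bb->a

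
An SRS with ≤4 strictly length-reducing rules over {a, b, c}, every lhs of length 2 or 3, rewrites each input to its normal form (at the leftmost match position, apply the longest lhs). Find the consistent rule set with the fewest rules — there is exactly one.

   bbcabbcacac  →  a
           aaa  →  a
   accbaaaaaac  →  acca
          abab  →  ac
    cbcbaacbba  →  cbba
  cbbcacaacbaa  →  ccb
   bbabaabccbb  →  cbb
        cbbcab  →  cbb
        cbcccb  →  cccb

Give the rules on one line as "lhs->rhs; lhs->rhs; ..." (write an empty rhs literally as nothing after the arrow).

aa->; bab->c; bc->a; cac->cc

  | bbcabbcacac => baabbcacac => bbbcacac => bbaacac => bbcac => baac => bc => a
  | aaa => a
  | accbaaaaaac => accbaaaac => accbaac => accbc => acca
  | abab => ac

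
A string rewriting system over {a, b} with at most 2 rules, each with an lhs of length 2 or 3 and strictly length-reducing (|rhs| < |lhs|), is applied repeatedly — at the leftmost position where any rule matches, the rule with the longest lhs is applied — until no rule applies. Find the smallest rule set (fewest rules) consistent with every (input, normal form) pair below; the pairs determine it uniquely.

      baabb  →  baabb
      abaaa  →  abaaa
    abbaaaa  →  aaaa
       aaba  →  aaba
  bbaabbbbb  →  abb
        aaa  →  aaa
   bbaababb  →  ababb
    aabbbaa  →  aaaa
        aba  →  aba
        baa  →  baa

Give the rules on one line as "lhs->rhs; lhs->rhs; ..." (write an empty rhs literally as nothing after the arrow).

bba->; bbb->

  | baabb
  | abaaa
  | abbaaaa => aaaa
  | aaba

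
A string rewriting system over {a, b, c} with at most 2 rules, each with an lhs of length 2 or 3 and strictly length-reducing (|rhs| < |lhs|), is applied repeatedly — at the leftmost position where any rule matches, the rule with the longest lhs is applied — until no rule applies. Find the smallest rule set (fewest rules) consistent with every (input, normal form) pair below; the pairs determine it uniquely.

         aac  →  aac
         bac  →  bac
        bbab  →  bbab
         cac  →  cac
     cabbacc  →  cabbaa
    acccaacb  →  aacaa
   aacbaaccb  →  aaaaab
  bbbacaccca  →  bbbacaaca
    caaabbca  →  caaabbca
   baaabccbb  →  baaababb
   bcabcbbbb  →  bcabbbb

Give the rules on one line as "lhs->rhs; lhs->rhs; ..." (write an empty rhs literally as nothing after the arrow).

  | aac
  | bac
  | bbab
  | cac

cb->; cc->a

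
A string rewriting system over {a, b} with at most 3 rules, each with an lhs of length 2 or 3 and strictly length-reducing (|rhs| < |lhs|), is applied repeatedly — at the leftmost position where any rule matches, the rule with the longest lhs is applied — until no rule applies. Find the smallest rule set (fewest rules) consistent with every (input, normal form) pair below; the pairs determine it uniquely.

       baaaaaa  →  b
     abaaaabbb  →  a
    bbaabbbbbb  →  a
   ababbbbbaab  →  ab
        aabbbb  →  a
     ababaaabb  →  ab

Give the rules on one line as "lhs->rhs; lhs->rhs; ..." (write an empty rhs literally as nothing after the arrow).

  | baaaaaa => aaaaaa => baaaa => aaaa => baa => aa => b
  | abaaaabbb => aaaaabbb => baaabbb => aaabbb => babbb => abbb => aab => bb => a
  | bbaabbbbbb => aaabbbbbb => babbbbbb => abbbbbb => aabbbb => bbbbb => abbb => aab => bb => a
  | ababbbbbaab => aabbbbbaab => bbbbbbaab => abbbbaab => aabbaab => bbbaab => abaab => aaab => bab => ab

aa->b; ba->a; bb->a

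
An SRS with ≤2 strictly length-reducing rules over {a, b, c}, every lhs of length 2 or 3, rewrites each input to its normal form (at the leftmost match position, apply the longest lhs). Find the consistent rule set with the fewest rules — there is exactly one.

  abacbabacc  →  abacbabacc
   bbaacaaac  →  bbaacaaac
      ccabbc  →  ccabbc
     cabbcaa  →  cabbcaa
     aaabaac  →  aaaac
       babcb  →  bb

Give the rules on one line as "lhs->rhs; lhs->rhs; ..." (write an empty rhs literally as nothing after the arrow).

aab->a; abc->

  | abacbabacc
  | bbaacaaac
  | ccabbc
  | cabbcaa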